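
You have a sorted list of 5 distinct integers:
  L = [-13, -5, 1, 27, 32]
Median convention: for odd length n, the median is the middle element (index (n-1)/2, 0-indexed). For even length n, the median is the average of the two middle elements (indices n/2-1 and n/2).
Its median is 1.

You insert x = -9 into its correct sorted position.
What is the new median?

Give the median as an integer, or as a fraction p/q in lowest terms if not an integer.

Answer: -2

Derivation:
Old list (sorted, length 5): [-13, -5, 1, 27, 32]
Old median = 1
Insert x = -9
Old length odd (5). Middle was index 2 = 1.
New length even (6). New median = avg of two middle elements.
x = -9: 1 elements are < x, 4 elements are > x.
New sorted list: [-13, -9, -5, 1, 27, 32]
New median = -2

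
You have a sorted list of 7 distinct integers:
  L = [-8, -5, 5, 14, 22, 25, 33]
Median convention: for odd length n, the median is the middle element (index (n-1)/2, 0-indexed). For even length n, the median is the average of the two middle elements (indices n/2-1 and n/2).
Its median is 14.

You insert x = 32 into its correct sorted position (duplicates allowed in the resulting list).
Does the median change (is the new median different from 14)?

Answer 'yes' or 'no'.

Answer: yes

Derivation:
Old median = 14
Insert x = 32
New median = 18
Changed? yes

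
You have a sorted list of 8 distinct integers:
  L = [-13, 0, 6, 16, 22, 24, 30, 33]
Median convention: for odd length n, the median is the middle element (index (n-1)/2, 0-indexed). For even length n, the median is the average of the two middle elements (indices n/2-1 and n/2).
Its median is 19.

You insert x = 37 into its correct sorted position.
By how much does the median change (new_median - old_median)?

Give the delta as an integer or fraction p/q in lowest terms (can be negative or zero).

Old median = 19
After inserting x = 37: new sorted = [-13, 0, 6, 16, 22, 24, 30, 33, 37]
New median = 22
Delta = 22 - 19 = 3

Answer: 3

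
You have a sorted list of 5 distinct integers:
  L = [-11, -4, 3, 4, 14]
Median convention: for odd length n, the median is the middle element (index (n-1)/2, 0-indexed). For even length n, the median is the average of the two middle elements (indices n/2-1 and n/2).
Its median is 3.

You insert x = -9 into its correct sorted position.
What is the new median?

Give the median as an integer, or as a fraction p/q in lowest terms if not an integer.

Answer: -1/2

Derivation:
Old list (sorted, length 5): [-11, -4, 3, 4, 14]
Old median = 3
Insert x = -9
Old length odd (5). Middle was index 2 = 3.
New length even (6). New median = avg of two middle elements.
x = -9: 1 elements are < x, 4 elements are > x.
New sorted list: [-11, -9, -4, 3, 4, 14]
New median = -1/2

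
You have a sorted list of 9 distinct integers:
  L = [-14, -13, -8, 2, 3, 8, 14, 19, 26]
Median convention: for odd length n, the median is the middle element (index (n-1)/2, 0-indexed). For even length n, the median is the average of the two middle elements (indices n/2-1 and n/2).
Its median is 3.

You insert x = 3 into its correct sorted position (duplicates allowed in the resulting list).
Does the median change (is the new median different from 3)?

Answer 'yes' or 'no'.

Answer: no

Derivation:
Old median = 3
Insert x = 3
New median = 3
Changed? no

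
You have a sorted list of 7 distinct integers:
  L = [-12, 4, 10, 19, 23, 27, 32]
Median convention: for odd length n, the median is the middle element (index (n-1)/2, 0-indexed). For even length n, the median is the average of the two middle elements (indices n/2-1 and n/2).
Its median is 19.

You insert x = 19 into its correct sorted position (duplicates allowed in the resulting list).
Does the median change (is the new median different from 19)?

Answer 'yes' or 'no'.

Answer: no

Derivation:
Old median = 19
Insert x = 19
New median = 19
Changed? no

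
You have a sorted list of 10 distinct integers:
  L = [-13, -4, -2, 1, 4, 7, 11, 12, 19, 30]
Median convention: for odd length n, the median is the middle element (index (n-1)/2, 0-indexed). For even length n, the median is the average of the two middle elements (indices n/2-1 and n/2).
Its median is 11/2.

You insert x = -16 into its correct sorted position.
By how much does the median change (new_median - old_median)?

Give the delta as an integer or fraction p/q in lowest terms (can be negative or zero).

Answer: -3/2

Derivation:
Old median = 11/2
After inserting x = -16: new sorted = [-16, -13, -4, -2, 1, 4, 7, 11, 12, 19, 30]
New median = 4
Delta = 4 - 11/2 = -3/2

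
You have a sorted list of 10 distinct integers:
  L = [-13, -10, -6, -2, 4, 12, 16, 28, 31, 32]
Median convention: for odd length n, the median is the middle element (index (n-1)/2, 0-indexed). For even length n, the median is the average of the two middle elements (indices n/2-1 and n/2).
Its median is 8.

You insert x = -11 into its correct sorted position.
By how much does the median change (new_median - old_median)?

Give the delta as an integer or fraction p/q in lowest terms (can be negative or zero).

Old median = 8
After inserting x = -11: new sorted = [-13, -11, -10, -6, -2, 4, 12, 16, 28, 31, 32]
New median = 4
Delta = 4 - 8 = -4

Answer: -4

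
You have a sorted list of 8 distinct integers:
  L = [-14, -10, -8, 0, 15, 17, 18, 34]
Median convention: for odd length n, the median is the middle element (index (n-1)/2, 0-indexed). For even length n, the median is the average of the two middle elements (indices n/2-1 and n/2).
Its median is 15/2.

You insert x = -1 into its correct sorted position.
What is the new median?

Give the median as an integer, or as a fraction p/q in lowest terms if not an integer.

Answer: 0

Derivation:
Old list (sorted, length 8): [-14, -10, -8, 0, 15, 17, 18, 34]
Old median = 15/2
Insert x = -1
Old length even (8). Middle pair: indices 3,4 = 0,15.
New length odd (9). New median = single middle element.
x = -1: 3 elements are < x, 5 elements are > x.
New sorted list: [-14, -10, -8, -1, 0, 15, 17, 18, 34]
New median = 0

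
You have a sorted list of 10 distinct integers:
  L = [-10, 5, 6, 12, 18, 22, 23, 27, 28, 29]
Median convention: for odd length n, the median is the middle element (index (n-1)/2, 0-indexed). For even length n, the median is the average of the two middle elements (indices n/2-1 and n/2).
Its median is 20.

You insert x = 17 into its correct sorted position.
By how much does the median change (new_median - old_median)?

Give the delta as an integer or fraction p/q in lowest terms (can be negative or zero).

Old median = 20
After inserting x = 17: new sorted = [-10, 5, 6, 12, 17, 18, 22, 23, 27, 28, 29]
New median = 18
Delta = 18 - 20 = -2

Answer: -2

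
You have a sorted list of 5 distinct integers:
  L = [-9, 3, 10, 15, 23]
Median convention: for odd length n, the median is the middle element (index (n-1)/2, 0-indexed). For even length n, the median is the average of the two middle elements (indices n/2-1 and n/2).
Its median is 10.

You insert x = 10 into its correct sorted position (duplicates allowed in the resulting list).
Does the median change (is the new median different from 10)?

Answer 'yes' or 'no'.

Old median = 10
Insert x = 10
New median = 10
Changed? no

Answer: no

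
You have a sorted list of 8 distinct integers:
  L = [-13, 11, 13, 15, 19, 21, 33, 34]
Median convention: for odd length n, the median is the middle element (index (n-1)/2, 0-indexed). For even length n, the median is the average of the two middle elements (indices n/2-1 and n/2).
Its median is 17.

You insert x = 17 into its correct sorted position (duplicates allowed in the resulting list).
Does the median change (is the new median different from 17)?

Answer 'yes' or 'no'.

Old median = 17
Insert x = 17
New median = 17
Changed? no

Answer: no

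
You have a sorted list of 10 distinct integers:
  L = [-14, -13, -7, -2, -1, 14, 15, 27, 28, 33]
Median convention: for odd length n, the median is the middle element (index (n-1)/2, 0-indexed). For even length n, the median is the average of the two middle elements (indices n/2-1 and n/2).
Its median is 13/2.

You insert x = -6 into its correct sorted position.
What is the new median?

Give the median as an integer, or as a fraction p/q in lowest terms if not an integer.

Old list (sorted, length 10): [-14, -13, -7, -2, -1, 14, 15, 27, 28, 33]
Old median = 13/2
Insert x = -6
Old length even (10). Middle pair: indices 4,5 = -1,14.
New length odd (11). New median = single middle element.
x = -6: 3 elements are < x, 7 elements are > x.
New sorted list: [-14, -13, -7, -6, -2, -1, 14, 15, 27, 28, 33]
New median = -1

Answer: -1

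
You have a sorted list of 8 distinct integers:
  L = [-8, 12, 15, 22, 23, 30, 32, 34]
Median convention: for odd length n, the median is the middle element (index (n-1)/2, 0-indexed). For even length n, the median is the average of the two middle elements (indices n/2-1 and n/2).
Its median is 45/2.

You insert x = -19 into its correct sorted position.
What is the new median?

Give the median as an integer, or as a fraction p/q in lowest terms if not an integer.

Old list (sorted, length 8): [-8, 12, 15, 22, 23, 30, 32, 34]
Old median = 45/2
Insert x = -19
Old length even (8). Middle pair: indices 3,4 = 22,23.
New length odd (9). New median = single middle element.
x = -19: 0 elements are < x, 8 elements are > x.
New sorted list: [-19, -8, 12, 15, 22, 23, 30, 32, 34]
New median = 22

Answer: 22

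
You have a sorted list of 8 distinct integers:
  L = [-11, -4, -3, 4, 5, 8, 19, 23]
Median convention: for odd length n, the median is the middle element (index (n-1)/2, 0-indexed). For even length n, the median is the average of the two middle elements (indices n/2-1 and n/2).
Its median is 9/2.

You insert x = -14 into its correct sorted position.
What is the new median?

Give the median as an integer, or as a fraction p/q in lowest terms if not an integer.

Old list (sorted, length 8): [-11, -4, -3, 4, 5, 8, 19, 23]
Old median = 9/2
Insert x = -14
Old length even (8). Middle pair: indices 3,4 = 4,5.
New length odd (9). New median = single middle element.
x = -14: 0 elements are < x, 8 elements are > x.
New sorted list: [-14, -11, -4, -3, 4, 5, 8, 19, 23]
New median = 4

Answer: 4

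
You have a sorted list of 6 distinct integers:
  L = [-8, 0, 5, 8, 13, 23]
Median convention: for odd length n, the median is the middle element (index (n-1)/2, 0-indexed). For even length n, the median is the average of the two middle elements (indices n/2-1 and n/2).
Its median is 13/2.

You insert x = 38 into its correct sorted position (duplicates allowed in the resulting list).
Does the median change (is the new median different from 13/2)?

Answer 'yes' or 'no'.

Old median = 13/2
Insert x = 38
New median = 8
Changed? yes

Answer: yes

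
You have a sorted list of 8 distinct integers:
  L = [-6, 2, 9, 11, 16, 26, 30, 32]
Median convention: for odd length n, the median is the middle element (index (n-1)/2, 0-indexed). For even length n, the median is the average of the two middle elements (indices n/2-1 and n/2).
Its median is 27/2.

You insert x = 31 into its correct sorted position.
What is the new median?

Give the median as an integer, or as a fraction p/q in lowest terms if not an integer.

Answer: 16

Derivation:
Old list (sorted, length 8): [-6, 2, 9, 11, 16, 26, 30, 32]
Old median = 27/2
Insert x = 31
Old length even (8). Middle pair: indices 3,4 = 11,16.
New length odd (9). New median = single middle element.
x = 31: 7 elements are < x, 1 elements are > x.
New sorted list: [-6, 2, 9, 11, 16, 26, 30, 31, 32]
New median = 16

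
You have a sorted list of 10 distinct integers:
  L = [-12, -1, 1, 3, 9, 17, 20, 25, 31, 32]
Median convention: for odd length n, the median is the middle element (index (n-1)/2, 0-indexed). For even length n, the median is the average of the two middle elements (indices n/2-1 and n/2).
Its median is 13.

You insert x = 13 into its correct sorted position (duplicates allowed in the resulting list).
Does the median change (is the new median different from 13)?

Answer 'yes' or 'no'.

Old median = 13
Insert x = 13
New median = 13
Changed? no

Answer: no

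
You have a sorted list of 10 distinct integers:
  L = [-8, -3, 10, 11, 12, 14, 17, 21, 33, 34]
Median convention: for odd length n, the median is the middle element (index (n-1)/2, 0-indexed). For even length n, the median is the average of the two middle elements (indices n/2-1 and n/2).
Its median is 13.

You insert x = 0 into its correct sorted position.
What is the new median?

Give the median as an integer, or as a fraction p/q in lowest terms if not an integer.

Answer: 12

Derivation:
Old list (sorted, length 10): [-8, -3, 10, 11, 12, 14, 17, 21, 33, 34]
Old median = 13
Insert x = 0
Old length even (10). Middle pair: indices 4,5 = 12,14.
New length odd (11). New median = single middle element.
x = 0: 2 elements are < x, 8 elements are > x.
New sorted list: [-8, -3, 0, 10, 11, 12, 14, 17, 21, 33, 34]
New median = 12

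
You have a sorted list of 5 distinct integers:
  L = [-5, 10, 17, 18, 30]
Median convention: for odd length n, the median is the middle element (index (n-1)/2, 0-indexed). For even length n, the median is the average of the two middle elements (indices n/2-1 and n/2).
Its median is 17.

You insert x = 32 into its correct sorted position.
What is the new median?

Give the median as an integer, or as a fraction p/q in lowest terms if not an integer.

Old list (sorted, length 5): [-5, 10, 17, 18, 30]
Old median = 17
Insert x = 32
Old length odd (5). Middle was index 2 = 17.
New length even (6). New median = avg of two middle elements.
x = 32: 5 elements are < x, 0 elements are > x.
New sorted list: [-5, 10, 17, 18, 30, 32]
New median = 35/2

Answer: 35/2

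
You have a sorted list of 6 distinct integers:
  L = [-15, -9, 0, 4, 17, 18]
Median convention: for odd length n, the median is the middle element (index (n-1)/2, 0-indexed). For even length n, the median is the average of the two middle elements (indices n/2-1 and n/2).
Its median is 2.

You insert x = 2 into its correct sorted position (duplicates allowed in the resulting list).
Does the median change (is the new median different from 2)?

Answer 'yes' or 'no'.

Old median = 2
Insert x = 2
New median = 2
Changed? no

Answer: no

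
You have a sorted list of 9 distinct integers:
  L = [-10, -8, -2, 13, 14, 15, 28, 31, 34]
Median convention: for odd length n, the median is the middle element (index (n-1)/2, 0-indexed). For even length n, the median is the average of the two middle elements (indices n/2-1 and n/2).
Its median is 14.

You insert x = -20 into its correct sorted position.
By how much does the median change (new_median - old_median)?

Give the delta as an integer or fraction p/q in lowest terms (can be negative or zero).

Old median = 14
After inserting x = -20: new sorted = [-20, -10, -8, -2, 13, 14, 15, 28, 31, 34]
New median = 27/2
Delta = 27/2 - 14 = -1/2

Answer: -1/2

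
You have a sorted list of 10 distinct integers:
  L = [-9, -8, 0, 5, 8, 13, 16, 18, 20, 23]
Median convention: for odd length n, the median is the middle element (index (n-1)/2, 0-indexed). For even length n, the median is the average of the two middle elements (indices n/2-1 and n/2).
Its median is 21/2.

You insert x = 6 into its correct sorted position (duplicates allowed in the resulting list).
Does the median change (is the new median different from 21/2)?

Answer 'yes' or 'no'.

Answer: yes

Derivation:
Old median = 21/2
Insert x = 6
New median = 8
Changed? yes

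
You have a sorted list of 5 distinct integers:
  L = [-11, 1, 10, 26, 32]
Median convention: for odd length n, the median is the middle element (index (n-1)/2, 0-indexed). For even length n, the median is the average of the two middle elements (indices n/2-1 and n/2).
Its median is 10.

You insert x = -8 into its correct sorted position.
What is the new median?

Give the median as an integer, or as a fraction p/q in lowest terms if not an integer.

Old list (sorted, length 5): [-11, 1, 10, 26, 32]
Old median = 10
Insert x = -8
Old length odd (5). Middle was index 2 = 10.
New length even (6). New median = avg of two middle elements.
x = -8: 1 elements are < x, 4 elements are > x.
New sorted list: [-11, -8, 1, 10, 26, 32]
New median = 11/2

Answer: 11/2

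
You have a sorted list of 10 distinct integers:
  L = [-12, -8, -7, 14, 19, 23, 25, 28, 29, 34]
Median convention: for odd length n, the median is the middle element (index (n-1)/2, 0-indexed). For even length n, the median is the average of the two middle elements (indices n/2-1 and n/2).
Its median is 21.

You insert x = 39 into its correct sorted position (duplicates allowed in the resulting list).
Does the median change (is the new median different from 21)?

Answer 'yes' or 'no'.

Answer: yes

Derivation:
Old median = 21
Insert x = 39
New median = 23
Changed? yes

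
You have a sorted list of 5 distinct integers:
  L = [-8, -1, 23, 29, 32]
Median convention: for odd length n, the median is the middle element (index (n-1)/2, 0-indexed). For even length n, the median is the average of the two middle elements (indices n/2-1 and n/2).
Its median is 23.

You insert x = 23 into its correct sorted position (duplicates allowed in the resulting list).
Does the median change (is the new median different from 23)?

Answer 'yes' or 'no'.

Old median = 23
Insert x = 23
New median = 23
Changed? no

Answer: no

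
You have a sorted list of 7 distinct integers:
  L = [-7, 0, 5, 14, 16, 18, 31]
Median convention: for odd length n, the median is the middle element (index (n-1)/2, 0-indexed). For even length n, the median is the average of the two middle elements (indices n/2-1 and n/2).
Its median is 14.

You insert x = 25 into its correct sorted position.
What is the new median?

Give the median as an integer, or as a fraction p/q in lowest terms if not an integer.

Answer: 15

Derivation:
Old list (sorted, length 7): [-7, 0, 5, 14, 16, 18, 31]
Old median = 14
Insert x = 25
Old length odd (7). Middle was index 3 = 14.
New length even (8). New median = avg of two middle elements.
x = 25: 6 elements are < x, 1 elements are > x.
New sorted list: [-7, 0, 5, 14, 16, 18, 25, 31]
New median = 15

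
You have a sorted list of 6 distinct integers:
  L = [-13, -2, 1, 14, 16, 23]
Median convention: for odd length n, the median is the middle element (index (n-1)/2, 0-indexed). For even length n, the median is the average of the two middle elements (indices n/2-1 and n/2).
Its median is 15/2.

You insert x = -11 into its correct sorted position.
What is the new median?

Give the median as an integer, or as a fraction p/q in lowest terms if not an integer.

Old list (sorted, length 6): [-13, -2, 1, 14, 16, 23]
Old median = 15/2
Insert x = -11
Old length even (6). Middle pair: indices 2,3 = 1,14.
New length odd (7). New median = single middle element.
x = -11: 1 elements are < x, 5 elements are > x.
New sorted list: [-13, -11, -2, 1, 14, 16, 23]
New median = 1

Answer: 1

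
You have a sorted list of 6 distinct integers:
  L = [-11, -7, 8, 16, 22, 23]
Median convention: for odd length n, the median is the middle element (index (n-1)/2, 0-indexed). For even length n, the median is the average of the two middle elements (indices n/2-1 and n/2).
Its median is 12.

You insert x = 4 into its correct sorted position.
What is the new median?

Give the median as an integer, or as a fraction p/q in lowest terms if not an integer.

Old list (sorted, length 6): [-11, -7, 8, 16, 22, 23]
Old median = 12
Insert x = 4
Old length even (6). Middle pair: indices 2,3 = 8,16.
New length odd (7). New median = single middle element.
x = 4: 2 elements are < x, 4 elements are > x.
New sorted list: [-11, -7, 4, 8, 16, 22, 23]
New median = 8

Answer: 8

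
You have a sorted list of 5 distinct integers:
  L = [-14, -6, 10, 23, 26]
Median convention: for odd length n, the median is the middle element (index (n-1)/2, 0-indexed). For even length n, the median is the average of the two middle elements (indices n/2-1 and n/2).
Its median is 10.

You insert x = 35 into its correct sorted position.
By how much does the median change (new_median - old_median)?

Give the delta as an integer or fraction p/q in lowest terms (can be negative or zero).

Old median = 10
After inserting x = 35: new sorted = [-14, -6, 10, 23, 26, 35]
New median = 33/2
Delta = 33/2 - 10 = 13/2

Answer: 13/2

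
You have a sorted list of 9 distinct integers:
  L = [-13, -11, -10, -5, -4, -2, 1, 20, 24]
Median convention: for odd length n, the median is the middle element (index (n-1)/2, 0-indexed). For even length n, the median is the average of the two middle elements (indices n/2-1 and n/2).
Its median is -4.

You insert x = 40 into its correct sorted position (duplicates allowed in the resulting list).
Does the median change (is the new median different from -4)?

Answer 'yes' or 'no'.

Old median = -4
Insert x = 40
New median = -3
Changed? yes

Answer: yes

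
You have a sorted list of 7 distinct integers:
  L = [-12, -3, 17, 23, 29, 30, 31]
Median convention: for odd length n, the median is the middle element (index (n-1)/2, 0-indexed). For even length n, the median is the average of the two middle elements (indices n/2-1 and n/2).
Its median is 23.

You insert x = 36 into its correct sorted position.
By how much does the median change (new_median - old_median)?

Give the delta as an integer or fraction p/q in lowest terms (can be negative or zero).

Answer: 3

Derivation:
Old median = 23
After inserting x = 36: new sorted = [-12, -3, 17, 23, 29, 30, 31, 36]
New median = 26
Delta = 26 - 23 = 3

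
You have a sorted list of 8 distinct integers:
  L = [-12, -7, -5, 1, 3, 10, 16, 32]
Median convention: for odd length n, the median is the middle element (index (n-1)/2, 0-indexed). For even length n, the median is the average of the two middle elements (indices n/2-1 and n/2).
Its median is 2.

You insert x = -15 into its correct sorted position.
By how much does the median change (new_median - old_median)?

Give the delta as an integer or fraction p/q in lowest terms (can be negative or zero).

Answer: -1

Derivation:
Old median = 2
After inserting x = -15: new sorted = [-15, -12, -7, -5, 1, 3, 10, 16, 32]
New median = 1
Delta = 1 - 2 = -1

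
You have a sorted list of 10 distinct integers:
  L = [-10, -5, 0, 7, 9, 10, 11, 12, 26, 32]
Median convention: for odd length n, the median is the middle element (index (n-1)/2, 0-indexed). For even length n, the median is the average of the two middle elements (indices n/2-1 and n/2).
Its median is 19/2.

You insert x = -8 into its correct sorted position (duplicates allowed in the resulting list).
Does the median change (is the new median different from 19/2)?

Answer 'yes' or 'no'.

Answer: yes

Derivation:
Old median = 19/2
Insert x = -8
New median = 9
Changed? yes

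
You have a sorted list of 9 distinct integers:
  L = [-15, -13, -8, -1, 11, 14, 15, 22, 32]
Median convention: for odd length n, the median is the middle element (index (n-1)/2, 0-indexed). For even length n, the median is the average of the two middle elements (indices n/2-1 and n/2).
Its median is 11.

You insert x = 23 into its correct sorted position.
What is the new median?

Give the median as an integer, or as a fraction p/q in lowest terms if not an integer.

Answer: 25/2

Derivation:
Old list (sorted, length 9): [-15, -13, -8, -1, 11, 14, 15, 22, 32]
Old median = 11
Insert x = 23
Old length odd (9). Middle was index 4 = 11.
New length even (10). New median = avg of two middle elements.
x = 23: 8 elements are < x, 1 elements are > x.
New sorted list: [-15, -13, -8, -1, 11, 14, 15, 22, 23, 32]
New median = 25/2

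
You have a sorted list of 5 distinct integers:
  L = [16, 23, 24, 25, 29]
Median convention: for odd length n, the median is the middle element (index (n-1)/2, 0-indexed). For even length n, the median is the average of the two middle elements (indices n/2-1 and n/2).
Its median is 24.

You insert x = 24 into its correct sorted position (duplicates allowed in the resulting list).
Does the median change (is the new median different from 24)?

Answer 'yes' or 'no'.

Old median = 24
Insert x = 24
New median = 24
Changed? no

Answer: no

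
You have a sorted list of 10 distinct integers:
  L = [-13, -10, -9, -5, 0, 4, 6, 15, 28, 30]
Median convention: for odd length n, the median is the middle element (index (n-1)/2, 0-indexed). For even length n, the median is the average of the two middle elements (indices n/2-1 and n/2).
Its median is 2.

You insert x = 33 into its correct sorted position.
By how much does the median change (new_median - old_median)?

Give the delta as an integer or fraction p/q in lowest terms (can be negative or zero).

Answer: 2

Derivation:
Old median = 2
After inserting x = 33: new sorted = [-13, -10, -9, -5, 0, 4, 6, 15, 28, 30, 33]
New median = 4
Delta = 4 - 2 = 2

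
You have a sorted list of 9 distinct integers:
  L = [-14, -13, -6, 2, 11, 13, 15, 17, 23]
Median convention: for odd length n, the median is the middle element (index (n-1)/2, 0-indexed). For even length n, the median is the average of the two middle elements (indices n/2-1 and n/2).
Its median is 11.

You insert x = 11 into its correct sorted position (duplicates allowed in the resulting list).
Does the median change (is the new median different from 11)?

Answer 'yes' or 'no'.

Old median = 11
Insert x = 11
New median = 11
Changed? no

Answer: no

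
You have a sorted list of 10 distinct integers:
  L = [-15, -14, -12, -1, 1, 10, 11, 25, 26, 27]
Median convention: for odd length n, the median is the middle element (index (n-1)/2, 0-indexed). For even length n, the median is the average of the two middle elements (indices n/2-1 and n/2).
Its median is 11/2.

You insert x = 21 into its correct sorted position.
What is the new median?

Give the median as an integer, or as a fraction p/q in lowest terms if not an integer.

Answer: 10

Derivation:
Old list (sorted, length 10): [-15, -14, -12, -1, 1, 10, 11, 25, 26, 27]
Old median = 11/2
Insert x = 21
Old length even (10). Middle pair: indices 4,5 = 1,10.
New length odd (11). New median = single middle element.
x = 21: 7 elements are < x, 3 elements are > x.
New sorted list: [-15, -14, -12, -1, 1, 10, 11, 21, 25, 26, 27]
New median = 10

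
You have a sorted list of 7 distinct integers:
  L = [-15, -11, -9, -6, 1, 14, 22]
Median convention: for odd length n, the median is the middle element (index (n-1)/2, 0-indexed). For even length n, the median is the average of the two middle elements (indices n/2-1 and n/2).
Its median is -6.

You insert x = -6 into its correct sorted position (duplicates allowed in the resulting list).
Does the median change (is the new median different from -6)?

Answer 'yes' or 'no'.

Old median = -6
Insert x = -6
New median = -6
Changed? no

Answer: no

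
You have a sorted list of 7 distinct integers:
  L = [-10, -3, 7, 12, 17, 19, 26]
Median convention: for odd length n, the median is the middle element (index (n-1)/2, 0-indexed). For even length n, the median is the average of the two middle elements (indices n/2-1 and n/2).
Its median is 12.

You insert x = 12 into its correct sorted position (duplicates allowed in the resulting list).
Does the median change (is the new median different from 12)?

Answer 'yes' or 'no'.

Old median = 12
Insert x = 12
New median = 12
Changed? no

Answer: no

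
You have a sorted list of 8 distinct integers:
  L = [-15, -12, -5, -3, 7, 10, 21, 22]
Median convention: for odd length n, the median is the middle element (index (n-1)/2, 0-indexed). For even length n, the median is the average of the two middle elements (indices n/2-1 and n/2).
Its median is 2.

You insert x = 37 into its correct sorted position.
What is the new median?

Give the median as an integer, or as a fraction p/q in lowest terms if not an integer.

Answer: 7

Derivation:
Old list (sorted, length 8): [-15, -12, -5, -3, 7, 10, 21, 22]
Old median = 2
Insert x = 37
Old length even (8). Middle pair: indices 3,4 = -3,7.
New length odd (9). New median = single middle element.
x = 37: 8 elements are < x, 0 elements are > x.
New sorted list: [-15, -12, -5, -3, 7, 10, 21, 22, 37]
New median = 7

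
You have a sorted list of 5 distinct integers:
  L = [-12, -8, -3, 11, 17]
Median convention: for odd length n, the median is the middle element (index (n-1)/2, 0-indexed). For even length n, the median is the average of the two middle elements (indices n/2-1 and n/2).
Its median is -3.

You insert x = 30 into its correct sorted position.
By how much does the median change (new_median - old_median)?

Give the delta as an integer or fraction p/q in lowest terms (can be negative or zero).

Old median = -3
After inserting x = 30: new sorted = [-12, -8, -3, 11, 17, 30]
New median = 4
Delta = 4 - -3 = 7

Answer: 7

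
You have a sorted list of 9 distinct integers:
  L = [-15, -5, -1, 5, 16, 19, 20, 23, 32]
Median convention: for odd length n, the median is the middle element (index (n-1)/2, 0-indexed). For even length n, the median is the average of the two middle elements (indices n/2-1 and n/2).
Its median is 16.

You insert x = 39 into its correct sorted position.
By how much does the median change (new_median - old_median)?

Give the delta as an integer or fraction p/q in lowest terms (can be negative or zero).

Old median = 16
After inserting x = 39: new sorted = [-15, -5, -1, 5, 16, 19, 20, 23, 32, 39]
New median = 35/2
Delta = 35/2 - 16 = 3/2

Answer: 3/2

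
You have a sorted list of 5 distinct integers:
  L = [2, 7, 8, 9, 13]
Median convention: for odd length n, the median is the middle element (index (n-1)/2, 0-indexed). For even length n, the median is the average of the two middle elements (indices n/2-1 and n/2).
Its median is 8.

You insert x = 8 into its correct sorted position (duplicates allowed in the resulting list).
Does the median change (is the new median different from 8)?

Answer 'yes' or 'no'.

Old median = 8
Insert x = 8
New median = 8
Changed? no

Answer: no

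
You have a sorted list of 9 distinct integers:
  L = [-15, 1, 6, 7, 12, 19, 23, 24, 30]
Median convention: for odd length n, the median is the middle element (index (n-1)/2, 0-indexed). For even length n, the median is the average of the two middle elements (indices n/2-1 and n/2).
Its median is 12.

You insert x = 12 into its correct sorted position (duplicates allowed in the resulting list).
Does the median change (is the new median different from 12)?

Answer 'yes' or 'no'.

Old median = 12
Insert x = 12
New median = 12
Changed? no

Answer: no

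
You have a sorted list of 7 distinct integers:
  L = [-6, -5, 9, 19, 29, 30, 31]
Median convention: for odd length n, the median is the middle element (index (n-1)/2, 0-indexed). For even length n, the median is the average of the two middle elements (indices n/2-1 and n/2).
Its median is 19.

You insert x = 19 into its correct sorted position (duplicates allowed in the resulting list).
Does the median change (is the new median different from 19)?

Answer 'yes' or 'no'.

Answer: no

Derivation:
Old median = 19
Insert x = 19
New median = 19
Changed? no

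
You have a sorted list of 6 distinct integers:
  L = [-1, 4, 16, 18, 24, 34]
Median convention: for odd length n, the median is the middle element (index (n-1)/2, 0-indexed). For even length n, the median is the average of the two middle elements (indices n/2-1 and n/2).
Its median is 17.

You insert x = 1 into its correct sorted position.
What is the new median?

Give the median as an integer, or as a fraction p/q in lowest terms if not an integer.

Old list (sorted, length 6): [-1, 4, 16, 18, 24, 34]
Old median = 17
Insert x = 1
Old length even (6). Middle pair: indices 2,3 = 16,18.
New length odd (7). New median = single middle element.
x = 1: 1 elements are < x, 5 elements are > x.
New sorted list: [-1, 1, 4, 16, 18, 24, 34]
New median = 16

Answer: 16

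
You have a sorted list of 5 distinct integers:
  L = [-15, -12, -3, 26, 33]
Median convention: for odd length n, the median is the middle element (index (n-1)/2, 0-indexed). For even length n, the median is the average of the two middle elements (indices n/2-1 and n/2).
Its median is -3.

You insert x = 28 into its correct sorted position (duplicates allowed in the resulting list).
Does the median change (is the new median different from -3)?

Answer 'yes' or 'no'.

Old median = -3
Insert x = 28
New median = 23/2
Changed? yes

Answer: yes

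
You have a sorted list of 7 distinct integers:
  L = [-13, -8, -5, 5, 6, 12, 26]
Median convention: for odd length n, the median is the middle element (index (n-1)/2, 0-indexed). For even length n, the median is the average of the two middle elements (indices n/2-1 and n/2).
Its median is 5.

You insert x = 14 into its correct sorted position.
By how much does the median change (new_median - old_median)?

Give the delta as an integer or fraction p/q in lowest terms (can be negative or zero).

Answer: 1/2

Derivation:
Old median = 5
After inserting x = 14: new sorted = [-13, -8, -5, 5, 6, 12, 14, 26]
New median = 11/2
Delta = 11/2 - 5 = 1/2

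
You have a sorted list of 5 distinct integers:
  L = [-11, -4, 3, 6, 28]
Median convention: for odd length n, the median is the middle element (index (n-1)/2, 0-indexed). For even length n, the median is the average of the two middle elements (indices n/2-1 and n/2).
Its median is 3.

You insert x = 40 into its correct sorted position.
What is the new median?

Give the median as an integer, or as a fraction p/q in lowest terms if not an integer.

Answer: 9/2

Derivation:
Old list (sorted, length 5): [-11, -4, 3, 6, 28]
Old median = 3
Insert x = 40
Old length odd (5). Middle was index 2 = 3.
New length even (6). New median = avg of two middle elements.
x = 40: 5 elements are < x, 0 elements are > x.
New sorted list: [-11, -4, 3, 6, 28, 40]
New median = 9/2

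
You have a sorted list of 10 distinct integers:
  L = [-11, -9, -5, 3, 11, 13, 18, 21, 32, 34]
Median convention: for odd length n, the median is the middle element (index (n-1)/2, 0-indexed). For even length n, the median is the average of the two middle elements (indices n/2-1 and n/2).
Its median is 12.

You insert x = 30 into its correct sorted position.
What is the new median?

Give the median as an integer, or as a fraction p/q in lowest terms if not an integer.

Old list (sorted, length 10): [-11, -9, -5, 3, 11, 13, 18, 21, 32, 34]
Old median = 12
Insert x = 30
Old length even (10). Middle pair: indices 4,5 = 11,13.
New length odd (11). New median = single middle element.
x = 30: 8 elements are < x, 2 elements are > x.
New sorted list: [-11, -9, -5, 3, 11, 13, 18, 21, 30, 32, 34]
New median = 13

Answer: 13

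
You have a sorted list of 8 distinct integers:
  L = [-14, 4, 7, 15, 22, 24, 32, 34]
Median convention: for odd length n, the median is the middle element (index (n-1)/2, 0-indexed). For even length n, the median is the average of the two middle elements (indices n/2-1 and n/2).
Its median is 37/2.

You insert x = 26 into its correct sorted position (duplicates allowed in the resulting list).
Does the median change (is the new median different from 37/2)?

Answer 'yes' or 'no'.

Old median = 37/2
Insert x = 26
New median = 22
Changed? yes

Answer: yes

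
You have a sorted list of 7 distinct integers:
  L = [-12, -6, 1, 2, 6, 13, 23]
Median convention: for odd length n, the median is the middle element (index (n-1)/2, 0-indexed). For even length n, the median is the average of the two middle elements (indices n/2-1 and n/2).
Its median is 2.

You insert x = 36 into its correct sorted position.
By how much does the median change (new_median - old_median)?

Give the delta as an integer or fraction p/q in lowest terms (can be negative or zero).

Answer: 2

Derivation:
Old median = 2
After inserting x = 36: new sorted = [-12, -6, 1, 2, 6, 13, 23, 36]
New median = 4
Delta = 4 - 2 = 2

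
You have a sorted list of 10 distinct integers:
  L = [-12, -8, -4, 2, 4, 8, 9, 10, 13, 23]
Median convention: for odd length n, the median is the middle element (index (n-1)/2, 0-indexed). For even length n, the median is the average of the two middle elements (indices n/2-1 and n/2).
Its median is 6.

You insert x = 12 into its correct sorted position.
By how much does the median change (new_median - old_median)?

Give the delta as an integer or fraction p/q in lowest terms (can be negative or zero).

Answer: 2

Derivation:
Old median = 6
After inserting x = 12: new sorted = [-12, -8, -4, 2, 4, 8, 9, 10, 12, 13, 23]
New median = 8
Delta = 8 - 6 = 2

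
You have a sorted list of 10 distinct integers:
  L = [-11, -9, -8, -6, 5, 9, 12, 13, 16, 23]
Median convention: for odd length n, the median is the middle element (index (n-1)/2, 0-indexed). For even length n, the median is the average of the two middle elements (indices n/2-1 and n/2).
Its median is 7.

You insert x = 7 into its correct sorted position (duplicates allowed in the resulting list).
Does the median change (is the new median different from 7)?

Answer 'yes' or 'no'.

Old median = 7
Insert x = 7
New median = 7
Changed? no

Answer: no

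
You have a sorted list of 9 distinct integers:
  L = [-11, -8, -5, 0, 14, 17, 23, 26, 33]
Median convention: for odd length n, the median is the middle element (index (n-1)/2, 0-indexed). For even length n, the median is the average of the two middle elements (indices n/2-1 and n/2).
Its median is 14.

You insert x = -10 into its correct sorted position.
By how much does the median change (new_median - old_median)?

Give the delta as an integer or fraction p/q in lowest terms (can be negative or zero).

Answer: -7

Derivation:
Old median = 14
After inserting x = -10: new sorted = [-11, -10, -8, -5, 0, 14, 17, 23, 26, 33]
New median = 7
Delta = 7 - 14 = -7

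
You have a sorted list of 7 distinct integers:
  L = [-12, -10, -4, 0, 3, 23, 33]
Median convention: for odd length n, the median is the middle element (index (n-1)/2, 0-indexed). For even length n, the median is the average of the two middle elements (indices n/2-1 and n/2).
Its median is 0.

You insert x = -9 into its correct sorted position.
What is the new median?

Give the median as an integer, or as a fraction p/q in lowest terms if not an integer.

Answer: -2

Derivation:
Old list (sorted, length 7): [-12, -10, -4, 0, 3, 23, 33]
Old median = 0
Insert x = -9
Old length odd (7). Middle was index 3 = 0.
New length even (8). New median = avg of two middle elements.
x = -9: 2 elements are < x, 5 elements are > x.
New sorted list: [-12, -10, -9, -4, 0, 3, 23, 33]
New median = -2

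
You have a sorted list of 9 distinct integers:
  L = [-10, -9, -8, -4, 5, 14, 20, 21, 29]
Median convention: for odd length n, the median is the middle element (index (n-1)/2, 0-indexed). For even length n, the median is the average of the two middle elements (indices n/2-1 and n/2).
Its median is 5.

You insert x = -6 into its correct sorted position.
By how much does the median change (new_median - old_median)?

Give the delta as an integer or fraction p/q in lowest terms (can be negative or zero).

Answer: -9/2

Derivation:
Old median = 5
After inserting x = -6: new sorted = [-10, -9, -8, -6, -4, 5, 14, 20, 21, 29]
New median = 1/2
Delta = 1/2 - 5 = -9/2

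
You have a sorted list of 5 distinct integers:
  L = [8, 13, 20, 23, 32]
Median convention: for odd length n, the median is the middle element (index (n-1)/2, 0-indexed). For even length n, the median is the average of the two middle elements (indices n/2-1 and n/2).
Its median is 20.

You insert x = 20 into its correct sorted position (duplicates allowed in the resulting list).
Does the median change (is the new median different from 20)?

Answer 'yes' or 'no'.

Old median = 20
Insert x = 20
New median = 20
Changed? no

Answer: no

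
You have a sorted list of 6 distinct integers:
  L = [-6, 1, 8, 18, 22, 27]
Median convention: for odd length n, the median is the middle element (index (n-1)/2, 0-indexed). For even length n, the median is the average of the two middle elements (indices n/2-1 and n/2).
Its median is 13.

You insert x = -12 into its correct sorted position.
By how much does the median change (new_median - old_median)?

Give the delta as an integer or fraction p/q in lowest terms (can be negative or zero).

Old median = 13
After inserting x = -12: new sorted = [-12, -6, 1, 8, 18, 22, 27]
New median = 8
Delta = 8 - 13 = -5

Answer: -5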